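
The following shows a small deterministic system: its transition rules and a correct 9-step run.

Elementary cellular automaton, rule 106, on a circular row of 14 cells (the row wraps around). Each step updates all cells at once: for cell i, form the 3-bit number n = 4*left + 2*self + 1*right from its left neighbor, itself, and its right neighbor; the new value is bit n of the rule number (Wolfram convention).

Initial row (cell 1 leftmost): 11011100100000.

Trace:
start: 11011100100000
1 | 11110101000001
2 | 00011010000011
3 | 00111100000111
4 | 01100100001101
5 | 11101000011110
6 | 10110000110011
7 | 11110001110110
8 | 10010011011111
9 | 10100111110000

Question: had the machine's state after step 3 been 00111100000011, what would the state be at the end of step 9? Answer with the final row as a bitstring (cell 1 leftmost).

11100011010101

state after step 3 := 00111100000011
4 | 01100100000111
5 | 11101000001101
6 | 00110000011111
7 | 01110000110001
8 | 11010001110010
9 | 11100011010101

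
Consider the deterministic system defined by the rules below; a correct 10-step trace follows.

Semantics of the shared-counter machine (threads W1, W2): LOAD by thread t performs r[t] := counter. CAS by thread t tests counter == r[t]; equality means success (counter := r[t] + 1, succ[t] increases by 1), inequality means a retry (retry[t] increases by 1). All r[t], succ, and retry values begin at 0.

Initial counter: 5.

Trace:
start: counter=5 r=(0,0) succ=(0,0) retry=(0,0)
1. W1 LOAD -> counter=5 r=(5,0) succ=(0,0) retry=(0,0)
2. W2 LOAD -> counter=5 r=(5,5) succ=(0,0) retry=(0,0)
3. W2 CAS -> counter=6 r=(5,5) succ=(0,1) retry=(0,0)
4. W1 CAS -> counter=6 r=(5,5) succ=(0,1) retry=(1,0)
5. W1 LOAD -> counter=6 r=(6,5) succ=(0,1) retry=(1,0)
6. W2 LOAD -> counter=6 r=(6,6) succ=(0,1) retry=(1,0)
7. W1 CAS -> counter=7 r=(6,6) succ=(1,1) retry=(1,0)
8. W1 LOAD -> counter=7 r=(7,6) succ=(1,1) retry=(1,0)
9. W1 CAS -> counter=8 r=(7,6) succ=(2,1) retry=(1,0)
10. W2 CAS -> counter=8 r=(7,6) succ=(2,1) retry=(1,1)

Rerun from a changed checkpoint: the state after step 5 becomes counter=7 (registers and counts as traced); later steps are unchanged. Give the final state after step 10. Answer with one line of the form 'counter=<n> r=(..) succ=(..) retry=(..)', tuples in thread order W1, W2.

counter=8 r=(7,7) succ=(1,1) retry=(2,1)

state after step 5 := counter=7 r=(6,5) succ=(0,1) retry=(1,0)
6. W2 LOAD -> counter=7 r=(6,7) succ=(0,1) retry=(1,0)
7. W1 CAS -> counter=7 r=(6,7) succ=(0,1) retry=(2,0)
8. W1 LOAD -> counter=7 r=(7,7) succ=(0,1) retry=(2,0)
9. W1 CAS -> counter=8 r=(7,7) succ=(1,1) retry=(2,0)
10. W2 CAS -> counter=8 r=(7,7) succ=(1,1) retry=(2,1)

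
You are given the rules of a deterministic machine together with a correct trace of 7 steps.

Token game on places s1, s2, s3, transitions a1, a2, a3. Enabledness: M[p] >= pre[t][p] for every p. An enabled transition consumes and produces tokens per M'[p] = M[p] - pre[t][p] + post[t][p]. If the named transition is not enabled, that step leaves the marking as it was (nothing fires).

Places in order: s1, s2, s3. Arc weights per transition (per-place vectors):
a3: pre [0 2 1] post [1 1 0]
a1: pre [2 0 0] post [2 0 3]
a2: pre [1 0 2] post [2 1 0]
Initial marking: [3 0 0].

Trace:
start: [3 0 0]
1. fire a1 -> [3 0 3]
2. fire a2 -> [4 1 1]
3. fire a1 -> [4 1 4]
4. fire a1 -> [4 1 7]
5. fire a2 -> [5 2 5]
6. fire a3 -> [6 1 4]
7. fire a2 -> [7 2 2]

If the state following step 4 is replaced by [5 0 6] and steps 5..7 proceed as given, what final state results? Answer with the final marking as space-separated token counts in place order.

7 2 2

state after step 4 := [5 0 6]
5. fire a2 -> [6 1 4]
6. fire a3 -> [6 1 4]
7. fire a2 -> [7 2 2]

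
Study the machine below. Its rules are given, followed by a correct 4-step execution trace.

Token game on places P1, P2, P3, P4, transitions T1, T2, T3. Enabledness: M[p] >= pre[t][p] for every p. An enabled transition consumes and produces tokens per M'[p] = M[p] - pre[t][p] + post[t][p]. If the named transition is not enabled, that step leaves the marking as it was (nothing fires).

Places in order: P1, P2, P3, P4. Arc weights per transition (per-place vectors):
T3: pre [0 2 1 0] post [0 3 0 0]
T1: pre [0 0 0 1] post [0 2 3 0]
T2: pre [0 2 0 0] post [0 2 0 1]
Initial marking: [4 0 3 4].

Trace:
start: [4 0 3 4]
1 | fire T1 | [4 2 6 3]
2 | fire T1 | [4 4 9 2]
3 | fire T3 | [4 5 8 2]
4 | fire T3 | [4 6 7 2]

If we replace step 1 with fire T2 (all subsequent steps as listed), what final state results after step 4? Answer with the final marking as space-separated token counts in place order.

(re-executing from step 1 with the substitution; state before step 1: [4 0 3 4])
1 | fire T2 | [4 0 3 4]
2 | fire T1 | [4 2 6 3]
3 | fire T3 | [4 3 5 3]
4 | fire T3 | [4 4 4 3]

4 4 4 3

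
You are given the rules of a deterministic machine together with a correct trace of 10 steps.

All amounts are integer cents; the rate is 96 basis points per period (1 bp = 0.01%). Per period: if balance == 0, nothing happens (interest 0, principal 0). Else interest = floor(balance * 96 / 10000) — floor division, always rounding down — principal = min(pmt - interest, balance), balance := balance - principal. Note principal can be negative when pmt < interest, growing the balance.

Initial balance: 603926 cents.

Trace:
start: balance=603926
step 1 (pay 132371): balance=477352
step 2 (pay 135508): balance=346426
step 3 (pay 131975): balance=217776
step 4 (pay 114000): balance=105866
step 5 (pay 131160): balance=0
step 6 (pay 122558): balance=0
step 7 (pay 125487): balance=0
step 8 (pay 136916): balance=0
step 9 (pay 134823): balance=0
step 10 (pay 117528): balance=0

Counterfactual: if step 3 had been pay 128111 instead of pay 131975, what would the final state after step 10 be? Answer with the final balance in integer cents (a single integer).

0

(re-executing from step 3 with the substitution; state before step 3: balance=346426)
step 3 (pay 128111): balance=221640
step 4 (pay 114000): balance=109767
step 5 (pay 131160): balance=0
step 6 (pay 122558): balance=0
step 7 (pay 125487): balance=0
step 8 (pay 136916): balance=0
step 9 (pay 134823): balance=0
step 10 (pay 117528): balance=0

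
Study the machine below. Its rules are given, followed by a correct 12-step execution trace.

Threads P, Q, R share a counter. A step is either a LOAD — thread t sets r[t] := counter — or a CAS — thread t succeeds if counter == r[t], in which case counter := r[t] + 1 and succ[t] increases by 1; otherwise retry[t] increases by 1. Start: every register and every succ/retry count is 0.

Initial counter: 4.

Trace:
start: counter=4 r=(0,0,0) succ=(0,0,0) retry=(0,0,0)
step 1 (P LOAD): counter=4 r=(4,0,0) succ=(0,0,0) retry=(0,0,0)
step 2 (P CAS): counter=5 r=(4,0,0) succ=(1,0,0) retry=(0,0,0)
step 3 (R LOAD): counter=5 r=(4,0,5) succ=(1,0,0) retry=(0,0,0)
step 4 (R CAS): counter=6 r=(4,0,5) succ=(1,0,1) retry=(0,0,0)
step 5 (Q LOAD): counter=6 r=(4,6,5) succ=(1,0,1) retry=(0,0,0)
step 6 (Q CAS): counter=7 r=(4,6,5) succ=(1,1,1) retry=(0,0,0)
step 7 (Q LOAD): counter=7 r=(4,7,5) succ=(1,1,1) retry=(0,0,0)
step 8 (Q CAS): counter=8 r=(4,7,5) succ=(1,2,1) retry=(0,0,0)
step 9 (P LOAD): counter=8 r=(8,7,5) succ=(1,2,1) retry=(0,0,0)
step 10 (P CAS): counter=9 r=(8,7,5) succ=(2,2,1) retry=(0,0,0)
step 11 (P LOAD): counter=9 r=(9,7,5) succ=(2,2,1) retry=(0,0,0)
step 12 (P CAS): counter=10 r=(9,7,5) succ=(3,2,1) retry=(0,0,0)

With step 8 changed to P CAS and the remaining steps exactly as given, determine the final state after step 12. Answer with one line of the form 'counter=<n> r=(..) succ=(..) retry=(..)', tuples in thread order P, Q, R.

(re-executing from step 8 with the substitution; state before step 8: counter=7 r=(4,7,5) succ=(1,1,1) retry=(0,0,0))
step 8 (P CAS): counter=7 r=(4,7,5) succ=(1,1,1) retry=(1,0,0)
step 9 (P LOAD): counter=7 r=(7,7,5) succ=(1,1,1) retry=(1,0,0)
step 10 (P CAS): counter=8 r=(7,7,5) succ=(2,1,1) retry=(1,0,0)
step 11 (P LOAD): counter=8 r=(8,7,5) succ=(2,1,1) retry=(1,0,0)
step 12 (P CAS): counter=9 r=(8,7,5) succ=(3,1,1) retry=(1,0,0)

counter=9 r=(8,7,5) succ=(3,1,1) retry=(1,0,0)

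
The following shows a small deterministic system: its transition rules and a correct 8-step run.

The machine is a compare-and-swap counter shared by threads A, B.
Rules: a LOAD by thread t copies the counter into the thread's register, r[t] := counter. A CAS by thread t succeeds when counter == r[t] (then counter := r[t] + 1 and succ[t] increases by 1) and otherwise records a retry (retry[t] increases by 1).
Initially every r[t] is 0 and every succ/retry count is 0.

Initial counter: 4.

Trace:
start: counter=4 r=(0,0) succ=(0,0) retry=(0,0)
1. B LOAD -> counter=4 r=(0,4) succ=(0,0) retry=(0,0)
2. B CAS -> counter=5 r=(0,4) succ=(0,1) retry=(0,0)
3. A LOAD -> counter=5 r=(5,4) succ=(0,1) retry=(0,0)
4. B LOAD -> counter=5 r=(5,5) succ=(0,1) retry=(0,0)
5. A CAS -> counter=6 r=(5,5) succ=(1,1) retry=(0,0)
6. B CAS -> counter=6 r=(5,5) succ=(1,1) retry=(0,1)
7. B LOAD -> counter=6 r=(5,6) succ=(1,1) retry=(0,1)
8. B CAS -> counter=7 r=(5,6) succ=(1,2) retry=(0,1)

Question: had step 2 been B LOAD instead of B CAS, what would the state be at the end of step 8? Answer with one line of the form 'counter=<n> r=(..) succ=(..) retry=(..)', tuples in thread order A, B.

counter=6 r=(4,5) succ=(1,1) retry=(0,1)

(re-executing from step 2 with the substitution; state before step 2: counter=4 r=(0,4) succ=(0,0) retry=(0,0))
2. B LOAD -> counter=4 r=(0,4) succ=(0,0) retry=(0,0)
3. A LOAD -> counter=4 r=(4,4) succ=(0,0) retry=(0,0)
4. B LOAD -> counter=4 r=(4,4) succ=(0,0) retry=(0,0)
5. A CAS -> counter=5 r=(4,4) succ=(1,0) retry=(0,0)
6. B CAS -> counter=5 r=(4,4) succ=(1,0) retry=(0,1)
7. B LOAD -> counter=5 r=(4,5) succ=(1,0) retry=(0,1)
8. B CAS -> counter=6 r=(4,5) succ=(1,1) retry=(0,1)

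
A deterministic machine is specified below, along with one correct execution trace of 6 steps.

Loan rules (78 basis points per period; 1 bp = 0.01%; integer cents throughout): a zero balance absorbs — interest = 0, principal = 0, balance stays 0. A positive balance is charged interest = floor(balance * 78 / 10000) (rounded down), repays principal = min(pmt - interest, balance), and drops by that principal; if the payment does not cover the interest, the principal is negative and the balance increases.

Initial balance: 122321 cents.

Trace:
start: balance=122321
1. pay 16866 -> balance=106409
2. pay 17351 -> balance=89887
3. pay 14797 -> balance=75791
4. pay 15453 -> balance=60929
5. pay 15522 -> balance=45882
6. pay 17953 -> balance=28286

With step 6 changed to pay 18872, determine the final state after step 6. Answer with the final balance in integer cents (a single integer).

27367

(re-executing from step 6 with the substitution; state before step 6: balance=45882)
6. pay 18872 -> balance=27367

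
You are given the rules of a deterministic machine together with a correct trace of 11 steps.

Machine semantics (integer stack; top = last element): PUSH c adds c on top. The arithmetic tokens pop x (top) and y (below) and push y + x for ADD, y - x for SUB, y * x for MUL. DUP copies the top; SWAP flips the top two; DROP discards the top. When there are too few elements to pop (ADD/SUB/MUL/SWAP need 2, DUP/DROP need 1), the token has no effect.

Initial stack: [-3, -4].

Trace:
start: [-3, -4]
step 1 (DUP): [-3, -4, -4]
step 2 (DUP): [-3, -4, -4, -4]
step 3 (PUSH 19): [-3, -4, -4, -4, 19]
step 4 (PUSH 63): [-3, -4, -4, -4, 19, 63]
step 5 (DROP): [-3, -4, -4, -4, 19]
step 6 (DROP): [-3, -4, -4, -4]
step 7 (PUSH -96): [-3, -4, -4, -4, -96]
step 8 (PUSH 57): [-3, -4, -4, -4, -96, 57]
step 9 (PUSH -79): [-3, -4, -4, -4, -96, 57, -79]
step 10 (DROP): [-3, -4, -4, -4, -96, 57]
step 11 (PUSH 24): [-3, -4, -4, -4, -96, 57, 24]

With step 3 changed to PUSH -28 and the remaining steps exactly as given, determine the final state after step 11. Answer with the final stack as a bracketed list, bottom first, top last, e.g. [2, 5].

(re-executing from step 3 with the substitution; state before step 3: [-3, -4, -4, -4])
step 3 (PUSH -28): [-3, -4, -4, -4, -28]
step 4 (PUSH 63): [-3, -4, -4, -4, -28, 63]
step 5 (DROP): [-3, -4, -4, -4, -28]
step 6 (DROP): [-3, -4, -4, -4]
step 7 (PUSH -96): [-3, -4, -4, -4, -96]
step 8 (PUSH 57): [-3, -4, -4, -4, -96, 57]
step 9 (PUSH -79): [-3, -4, -4, -4, -96, 57, -79]
step 10 (DROP): [-3, -4, -4, -4, -96, 57]
step 11 (PUSH 24): [-3, -4, -4, -4, -96, 57, 24]

[-3, -4, -4, -4, -96, 57, 24]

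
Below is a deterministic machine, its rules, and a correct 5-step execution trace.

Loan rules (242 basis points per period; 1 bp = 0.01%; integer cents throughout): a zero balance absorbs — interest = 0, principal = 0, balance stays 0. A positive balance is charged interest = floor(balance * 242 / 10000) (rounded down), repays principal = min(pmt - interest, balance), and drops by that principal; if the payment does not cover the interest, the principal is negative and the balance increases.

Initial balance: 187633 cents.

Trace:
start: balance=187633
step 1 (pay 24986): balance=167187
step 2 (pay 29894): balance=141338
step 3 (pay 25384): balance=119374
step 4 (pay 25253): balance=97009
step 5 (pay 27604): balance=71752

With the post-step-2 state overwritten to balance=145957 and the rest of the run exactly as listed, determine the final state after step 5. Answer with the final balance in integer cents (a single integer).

76715

state after step 2 := balance=145957
step 3 (pay 25384): balance=124105
step 4 (pay 25253): balance=101855
step 5 (pay 27604): balance=76715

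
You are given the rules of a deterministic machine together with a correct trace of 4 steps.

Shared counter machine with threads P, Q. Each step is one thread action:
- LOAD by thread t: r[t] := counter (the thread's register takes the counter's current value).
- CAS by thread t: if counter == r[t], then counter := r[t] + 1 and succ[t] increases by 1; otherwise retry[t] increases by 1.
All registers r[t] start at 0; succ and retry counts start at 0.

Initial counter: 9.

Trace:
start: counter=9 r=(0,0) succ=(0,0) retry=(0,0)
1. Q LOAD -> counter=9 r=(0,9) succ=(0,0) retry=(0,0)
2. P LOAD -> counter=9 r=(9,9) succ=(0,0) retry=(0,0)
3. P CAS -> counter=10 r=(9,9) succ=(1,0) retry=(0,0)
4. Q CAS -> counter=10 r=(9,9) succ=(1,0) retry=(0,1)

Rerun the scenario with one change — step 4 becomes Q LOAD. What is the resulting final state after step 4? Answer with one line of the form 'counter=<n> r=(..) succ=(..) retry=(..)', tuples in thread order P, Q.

counter=10 r=(9,10) succ=(1,0) retry=(0,0)

(re-executing from step 4 with the substitution; state before step 4: counter=10 r=(9,9) succ=(1,0) retry=(0,0))
4. Q LOAD -> counter=10 r=(9,10) succ=(1,0) retry=(0,0)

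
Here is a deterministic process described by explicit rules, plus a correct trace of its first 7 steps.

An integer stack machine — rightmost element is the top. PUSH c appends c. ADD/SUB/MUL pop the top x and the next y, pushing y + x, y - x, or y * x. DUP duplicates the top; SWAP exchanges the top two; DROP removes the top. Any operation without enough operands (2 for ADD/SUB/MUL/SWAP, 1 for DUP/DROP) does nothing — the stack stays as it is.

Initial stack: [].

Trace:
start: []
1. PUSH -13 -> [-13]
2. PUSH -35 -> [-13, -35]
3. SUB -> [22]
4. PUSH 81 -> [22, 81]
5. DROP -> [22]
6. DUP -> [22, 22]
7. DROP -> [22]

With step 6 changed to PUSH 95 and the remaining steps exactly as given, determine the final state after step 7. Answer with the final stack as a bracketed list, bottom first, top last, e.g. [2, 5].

[22]

(re-executing from step 6 with the substitution; state before step 6: [22])
6. PUSH 95 -> [22, 95]
7. DROP -> [22]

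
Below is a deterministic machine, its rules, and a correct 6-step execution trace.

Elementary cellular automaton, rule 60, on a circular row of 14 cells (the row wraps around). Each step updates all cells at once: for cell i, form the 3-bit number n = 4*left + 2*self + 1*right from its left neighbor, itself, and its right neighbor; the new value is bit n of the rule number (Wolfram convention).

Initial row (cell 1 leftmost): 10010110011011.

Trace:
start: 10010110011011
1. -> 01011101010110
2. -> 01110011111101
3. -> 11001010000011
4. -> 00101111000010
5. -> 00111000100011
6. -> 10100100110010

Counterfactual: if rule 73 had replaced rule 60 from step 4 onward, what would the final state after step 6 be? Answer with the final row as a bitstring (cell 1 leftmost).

11010010000011

(re-executing steps 4..6 under rule 73; state before step 4: 11001010000011)
4. -> 01000000111010
5. -> 00011110101000
6. -> 11010010000011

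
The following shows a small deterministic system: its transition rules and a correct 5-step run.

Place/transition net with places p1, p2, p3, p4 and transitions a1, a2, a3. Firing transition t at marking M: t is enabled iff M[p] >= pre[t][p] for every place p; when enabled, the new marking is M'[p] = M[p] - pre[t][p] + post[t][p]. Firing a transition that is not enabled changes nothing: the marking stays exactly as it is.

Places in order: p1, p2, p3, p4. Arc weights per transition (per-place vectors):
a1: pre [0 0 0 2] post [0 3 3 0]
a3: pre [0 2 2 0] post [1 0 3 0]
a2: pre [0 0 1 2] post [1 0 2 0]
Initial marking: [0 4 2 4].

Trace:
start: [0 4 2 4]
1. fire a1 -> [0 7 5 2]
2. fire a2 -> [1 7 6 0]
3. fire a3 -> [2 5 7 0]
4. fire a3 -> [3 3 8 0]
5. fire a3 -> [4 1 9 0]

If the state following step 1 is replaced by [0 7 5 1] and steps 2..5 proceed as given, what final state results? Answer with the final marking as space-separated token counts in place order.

state after step 1 := [0 7 5 1]
2. fire a2 -> [0 7 5 1]
3. fire a3 -> [1 5 6 1]
4. fire a3 -> [2 3 7 1]
5. fire a3 -> [3 1 8 1]

3 1 8 1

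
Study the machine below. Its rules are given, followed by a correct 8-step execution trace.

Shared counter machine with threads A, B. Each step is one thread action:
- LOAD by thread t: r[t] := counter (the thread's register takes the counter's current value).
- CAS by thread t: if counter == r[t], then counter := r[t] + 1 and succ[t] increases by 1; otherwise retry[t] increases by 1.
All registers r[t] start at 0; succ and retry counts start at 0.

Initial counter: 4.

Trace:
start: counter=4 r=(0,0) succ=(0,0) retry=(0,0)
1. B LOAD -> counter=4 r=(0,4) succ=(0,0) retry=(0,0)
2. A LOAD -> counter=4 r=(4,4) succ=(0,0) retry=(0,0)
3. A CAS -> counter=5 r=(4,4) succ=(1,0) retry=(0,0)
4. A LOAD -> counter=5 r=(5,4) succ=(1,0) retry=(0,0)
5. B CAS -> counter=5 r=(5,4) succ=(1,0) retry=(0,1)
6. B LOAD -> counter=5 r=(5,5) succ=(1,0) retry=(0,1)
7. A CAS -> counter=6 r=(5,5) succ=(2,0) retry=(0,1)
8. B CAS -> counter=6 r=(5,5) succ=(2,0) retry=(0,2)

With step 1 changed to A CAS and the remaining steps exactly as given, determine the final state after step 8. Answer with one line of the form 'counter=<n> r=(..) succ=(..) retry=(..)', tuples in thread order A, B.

counter=6 r=(5,5) succ=(2,0) retry=(1,2)

(re-executing from step 1 with the substitution; state before step 1: counter=4 r=(0,0) succ=(0,0) retry=(0,0))
1. A CAS -> counter=4 r=(0,0) succ=(0,0) retry=(1,0)
2. A LOAD -> counter=4 r=(4,0) succ=(0,0) retry=(1,0)
3. A CAS -> counter=5 r=(4,0) succ=(1,0) retry=(1,0)
4. A LOAD -> counter=5 r=(5,0) succ=(1,0) retry=(1,0)
5. B CAS -> counter=5 r=(5,0) succ=(1,0) retry=(1,1)
6. B LOAD -> counter=5 r=(5,5) succ=(1,0) retry=(1,1)
7. A CAS -> counter=6 r=(5,5) succ=(2,0) retry=(1,1)
8. B CAS -> counter=6 r=(5,5) succ=(2,0) retry=(1,2)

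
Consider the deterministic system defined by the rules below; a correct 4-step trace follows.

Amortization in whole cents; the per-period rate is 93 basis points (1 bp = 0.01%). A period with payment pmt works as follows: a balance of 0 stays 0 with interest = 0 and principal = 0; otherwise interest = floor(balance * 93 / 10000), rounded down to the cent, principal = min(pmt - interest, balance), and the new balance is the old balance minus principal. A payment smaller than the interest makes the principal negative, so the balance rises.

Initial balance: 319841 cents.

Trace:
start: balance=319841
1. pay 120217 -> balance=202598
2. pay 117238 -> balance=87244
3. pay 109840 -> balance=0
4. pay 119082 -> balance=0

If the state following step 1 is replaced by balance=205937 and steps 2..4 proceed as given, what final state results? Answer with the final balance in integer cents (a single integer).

state after step 1 := balance=205937
2. pay 117238 -> balance=90614
3. pay 109840 -> balance=0
4. pay 119082 -> balance=0

0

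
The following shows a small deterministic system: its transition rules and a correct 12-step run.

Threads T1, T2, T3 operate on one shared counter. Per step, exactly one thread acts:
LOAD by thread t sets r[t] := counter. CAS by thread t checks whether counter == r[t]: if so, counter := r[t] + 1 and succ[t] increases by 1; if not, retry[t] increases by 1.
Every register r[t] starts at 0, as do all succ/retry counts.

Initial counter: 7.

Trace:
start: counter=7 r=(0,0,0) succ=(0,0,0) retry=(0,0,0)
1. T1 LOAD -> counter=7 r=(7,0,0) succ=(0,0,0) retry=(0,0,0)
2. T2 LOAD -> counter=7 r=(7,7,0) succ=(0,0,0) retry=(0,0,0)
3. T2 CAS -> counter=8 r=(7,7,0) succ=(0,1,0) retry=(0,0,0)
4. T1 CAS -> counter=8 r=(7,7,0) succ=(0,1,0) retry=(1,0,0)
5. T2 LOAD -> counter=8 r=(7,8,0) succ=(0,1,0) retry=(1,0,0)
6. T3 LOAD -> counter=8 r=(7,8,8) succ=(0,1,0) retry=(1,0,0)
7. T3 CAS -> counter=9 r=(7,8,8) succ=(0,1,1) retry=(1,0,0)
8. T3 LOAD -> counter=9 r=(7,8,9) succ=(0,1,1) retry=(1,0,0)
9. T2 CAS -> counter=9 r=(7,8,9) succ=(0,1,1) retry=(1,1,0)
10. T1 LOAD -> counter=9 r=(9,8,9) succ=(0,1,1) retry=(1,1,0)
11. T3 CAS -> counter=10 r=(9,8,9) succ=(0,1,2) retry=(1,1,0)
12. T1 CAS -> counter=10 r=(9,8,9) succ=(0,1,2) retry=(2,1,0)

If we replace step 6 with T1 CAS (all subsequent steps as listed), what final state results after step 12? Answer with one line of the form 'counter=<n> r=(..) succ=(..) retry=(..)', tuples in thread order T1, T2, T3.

(re-executing from step 6 with the substitution; state before step 6: counter=8 r=(7,8,0) succ=(0,1,0) retry=(1,0,0))
6. T1 CAS -> counter=8 r=(7,8,0) succ=(0,1,0) retry=(2,0,0)
7. T3 CAS -> counter=8 r=(7,8,0) succ=(0,1,0) retry=(2,0,1)
8. T3 LOAD -> counter=8 r=(7,8,8) succ=(0,1,0) retry=(2,0,1)
9. T2 CAS -> counter=9 r=(7,8,8) succ=(0,2,0) retry=(2,0,1)
10. T1 LOAD -> counter=9 r=(9,8,8) succ=(0,2,0) retry=(2,0,1)
11. T3 CAS -> counter=9 r=(9,8,8) succ=(0,2,0) retry=(2,0,2)
12. T1 CAS -> counter=10 r=(9,8,8) succ=(1,2,0) retry=(2,0,2)

counter=10 r=(9,8,8) succ=(1,2,0) retry=(2,0,2)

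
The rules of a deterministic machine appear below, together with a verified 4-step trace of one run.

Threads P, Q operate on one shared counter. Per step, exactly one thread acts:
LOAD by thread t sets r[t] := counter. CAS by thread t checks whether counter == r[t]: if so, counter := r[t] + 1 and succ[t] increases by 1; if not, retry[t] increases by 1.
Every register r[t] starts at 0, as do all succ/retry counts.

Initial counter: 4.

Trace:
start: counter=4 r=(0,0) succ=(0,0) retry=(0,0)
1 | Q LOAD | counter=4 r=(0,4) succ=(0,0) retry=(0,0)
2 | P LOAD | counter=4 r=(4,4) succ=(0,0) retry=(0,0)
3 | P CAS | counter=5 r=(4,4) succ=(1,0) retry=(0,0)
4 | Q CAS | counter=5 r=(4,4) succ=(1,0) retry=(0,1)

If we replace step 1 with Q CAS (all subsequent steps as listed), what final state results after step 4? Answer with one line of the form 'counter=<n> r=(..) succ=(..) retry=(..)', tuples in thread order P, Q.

counter=5 r=(4,0) succ=(1,0) retry=(0,2)

(re-executing from step 1 with the substitution; state before step 1: counter=4 r=(0,0) succ=(0,0) retry=(0,0))
1 | Q CAS | counter=4 r=(0,0) succ=(0,0) retry=(0,1)
2 | P LOAD | counter=4 r=(4,0) succ=(0,0) retry=(0,1)
3 | P CAS | counter=5 r=(4,0) succ=(1,0) retry=(0,1)
4 | Q CAS | counter=5 r=(4,0) succ=(1,0) retry=(0,2)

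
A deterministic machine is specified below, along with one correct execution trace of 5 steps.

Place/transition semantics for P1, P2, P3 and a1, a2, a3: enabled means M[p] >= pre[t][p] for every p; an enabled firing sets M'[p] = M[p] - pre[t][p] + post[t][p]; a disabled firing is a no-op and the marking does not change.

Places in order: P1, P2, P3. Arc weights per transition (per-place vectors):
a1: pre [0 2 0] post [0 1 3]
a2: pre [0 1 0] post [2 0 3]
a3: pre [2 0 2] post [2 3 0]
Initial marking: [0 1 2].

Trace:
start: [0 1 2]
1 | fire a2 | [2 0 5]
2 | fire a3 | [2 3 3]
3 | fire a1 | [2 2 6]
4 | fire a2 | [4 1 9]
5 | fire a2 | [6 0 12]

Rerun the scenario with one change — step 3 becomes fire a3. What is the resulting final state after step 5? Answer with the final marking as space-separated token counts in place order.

6 4 7

(re-executing from step 3 with the substitution; state before step 3: [2 3 3])
3 | fire a3 | [2 6 1]
4 | fire a2 | [4 5 4]
5 | fire a2 | [6 4 7]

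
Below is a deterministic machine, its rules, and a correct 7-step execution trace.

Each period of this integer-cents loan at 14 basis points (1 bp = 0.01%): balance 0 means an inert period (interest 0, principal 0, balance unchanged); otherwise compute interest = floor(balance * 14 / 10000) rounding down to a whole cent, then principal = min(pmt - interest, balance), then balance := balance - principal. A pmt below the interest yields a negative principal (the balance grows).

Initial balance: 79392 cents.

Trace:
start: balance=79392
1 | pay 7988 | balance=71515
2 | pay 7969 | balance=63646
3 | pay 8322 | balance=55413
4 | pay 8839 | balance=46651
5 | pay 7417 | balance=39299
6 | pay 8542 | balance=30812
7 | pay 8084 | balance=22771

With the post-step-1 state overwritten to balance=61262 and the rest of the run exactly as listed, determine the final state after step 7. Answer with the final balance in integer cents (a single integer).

12429

state after step 1 := balance=61262
2 | pay 7969 | balance=53378
3 | pay 8322 | balance=45130
4 | pay 8839 | balance=36354
5 | pay 7417 | balance=28987
6 | pay 8542 | balance=20485
7 | pay 8084 | balance=12429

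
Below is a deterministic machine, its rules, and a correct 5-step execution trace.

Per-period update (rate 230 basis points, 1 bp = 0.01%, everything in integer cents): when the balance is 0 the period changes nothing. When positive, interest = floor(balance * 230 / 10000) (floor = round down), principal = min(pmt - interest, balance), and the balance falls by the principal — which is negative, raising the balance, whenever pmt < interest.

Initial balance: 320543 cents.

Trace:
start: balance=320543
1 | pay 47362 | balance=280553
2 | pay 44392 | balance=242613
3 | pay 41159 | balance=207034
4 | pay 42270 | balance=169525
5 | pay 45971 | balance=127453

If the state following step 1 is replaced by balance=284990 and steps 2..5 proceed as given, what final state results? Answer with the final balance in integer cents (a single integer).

state after step 1 := balance=284990
2 | pay 44392 | balance=247152
3 | pay 41159 | balance=211677
4 | pay 42270 | balance=174275
5 | pay 45971 | balance=132312

132312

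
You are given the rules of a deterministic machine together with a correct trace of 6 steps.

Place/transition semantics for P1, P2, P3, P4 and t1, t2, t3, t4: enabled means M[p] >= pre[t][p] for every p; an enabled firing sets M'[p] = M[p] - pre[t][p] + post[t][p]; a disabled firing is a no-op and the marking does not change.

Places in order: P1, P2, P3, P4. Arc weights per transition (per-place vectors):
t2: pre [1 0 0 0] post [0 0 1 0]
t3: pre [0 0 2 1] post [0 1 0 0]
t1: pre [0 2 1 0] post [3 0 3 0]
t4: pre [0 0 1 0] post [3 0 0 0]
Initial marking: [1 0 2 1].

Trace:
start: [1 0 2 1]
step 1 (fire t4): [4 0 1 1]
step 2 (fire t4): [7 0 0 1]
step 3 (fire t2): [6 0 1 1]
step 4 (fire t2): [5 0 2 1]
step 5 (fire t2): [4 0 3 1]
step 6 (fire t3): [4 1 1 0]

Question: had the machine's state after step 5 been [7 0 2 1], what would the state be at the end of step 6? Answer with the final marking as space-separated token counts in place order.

state after step 5 := [7 0 2 1]
step 6 (fire t3): [7 1 0 0]

7 1 0 0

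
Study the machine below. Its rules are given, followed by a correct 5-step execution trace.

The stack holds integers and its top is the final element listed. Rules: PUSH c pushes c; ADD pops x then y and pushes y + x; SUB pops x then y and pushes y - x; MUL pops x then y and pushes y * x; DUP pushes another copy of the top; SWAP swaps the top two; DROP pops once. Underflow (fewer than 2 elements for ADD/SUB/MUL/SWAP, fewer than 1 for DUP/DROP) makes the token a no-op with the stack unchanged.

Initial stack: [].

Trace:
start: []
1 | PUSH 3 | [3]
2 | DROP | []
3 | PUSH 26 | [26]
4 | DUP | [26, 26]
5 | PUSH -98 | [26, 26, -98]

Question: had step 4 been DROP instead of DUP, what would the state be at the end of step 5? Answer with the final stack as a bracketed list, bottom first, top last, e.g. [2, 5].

[-98]

(re-executing from step 4 with the substitution; state before step 4: [26])
4 | DROP | []
5 | PUSH -98 | [-98]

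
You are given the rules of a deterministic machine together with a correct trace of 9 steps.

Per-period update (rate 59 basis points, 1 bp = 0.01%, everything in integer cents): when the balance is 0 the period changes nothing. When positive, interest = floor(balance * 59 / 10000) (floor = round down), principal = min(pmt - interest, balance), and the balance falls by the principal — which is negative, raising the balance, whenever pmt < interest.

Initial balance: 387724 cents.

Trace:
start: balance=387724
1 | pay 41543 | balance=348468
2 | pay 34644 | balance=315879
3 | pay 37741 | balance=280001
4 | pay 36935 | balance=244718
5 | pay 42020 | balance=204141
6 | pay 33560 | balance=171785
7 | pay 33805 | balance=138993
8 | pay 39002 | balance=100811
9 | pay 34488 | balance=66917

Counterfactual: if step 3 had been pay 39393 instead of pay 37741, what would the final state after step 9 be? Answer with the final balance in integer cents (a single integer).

(re-executing from step 3 with the substitution; state before step 3: balance=315879)
3 | pay 39393 | balance=278349
4 | pay 36935 | balance=243056
5 | pay 42020 | balance=202470
6 | pay 33560 | balance=170104
7 | pay 33805 | balance=137302
8 | pay 39002 | balance=99110
9 | pay 34488 | balance=65206

65206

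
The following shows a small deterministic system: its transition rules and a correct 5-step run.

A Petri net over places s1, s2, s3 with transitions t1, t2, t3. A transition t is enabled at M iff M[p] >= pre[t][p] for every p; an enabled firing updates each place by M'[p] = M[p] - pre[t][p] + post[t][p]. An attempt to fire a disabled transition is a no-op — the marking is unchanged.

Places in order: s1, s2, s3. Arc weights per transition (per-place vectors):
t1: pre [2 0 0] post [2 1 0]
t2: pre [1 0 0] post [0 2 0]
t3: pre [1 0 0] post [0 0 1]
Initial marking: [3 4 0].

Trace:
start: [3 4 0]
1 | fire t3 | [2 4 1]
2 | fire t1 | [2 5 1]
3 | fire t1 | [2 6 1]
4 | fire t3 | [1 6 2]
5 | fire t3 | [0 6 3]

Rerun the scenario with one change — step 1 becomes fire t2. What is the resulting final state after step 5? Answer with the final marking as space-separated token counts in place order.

(re-executing from step 1 with the substitution; state before step 1: [3 4 0])
1 | fire t2 | [2 6 0]
2 | fire t1 | [2 7 0]
3 | fire t1 | [2 8 0]
4 | fire t3 | [1 8 1]
5 | fire t3 | [0 8 2]

0 8 2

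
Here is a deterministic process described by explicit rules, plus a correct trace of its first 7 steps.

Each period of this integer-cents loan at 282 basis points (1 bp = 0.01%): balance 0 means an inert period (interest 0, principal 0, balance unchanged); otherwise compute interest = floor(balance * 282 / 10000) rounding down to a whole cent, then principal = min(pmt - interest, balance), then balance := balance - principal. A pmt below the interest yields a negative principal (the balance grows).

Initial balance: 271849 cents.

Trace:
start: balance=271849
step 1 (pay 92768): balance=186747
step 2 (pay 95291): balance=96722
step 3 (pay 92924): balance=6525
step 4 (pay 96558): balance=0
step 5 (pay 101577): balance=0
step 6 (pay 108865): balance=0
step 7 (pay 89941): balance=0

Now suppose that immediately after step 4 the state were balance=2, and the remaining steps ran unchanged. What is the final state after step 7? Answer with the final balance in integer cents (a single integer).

0

state after step 4 := balance=2
step 5 (pay 101577): balance=0
step 6 (pay 108865): balance=0
step 7 (pay 89941): balance=0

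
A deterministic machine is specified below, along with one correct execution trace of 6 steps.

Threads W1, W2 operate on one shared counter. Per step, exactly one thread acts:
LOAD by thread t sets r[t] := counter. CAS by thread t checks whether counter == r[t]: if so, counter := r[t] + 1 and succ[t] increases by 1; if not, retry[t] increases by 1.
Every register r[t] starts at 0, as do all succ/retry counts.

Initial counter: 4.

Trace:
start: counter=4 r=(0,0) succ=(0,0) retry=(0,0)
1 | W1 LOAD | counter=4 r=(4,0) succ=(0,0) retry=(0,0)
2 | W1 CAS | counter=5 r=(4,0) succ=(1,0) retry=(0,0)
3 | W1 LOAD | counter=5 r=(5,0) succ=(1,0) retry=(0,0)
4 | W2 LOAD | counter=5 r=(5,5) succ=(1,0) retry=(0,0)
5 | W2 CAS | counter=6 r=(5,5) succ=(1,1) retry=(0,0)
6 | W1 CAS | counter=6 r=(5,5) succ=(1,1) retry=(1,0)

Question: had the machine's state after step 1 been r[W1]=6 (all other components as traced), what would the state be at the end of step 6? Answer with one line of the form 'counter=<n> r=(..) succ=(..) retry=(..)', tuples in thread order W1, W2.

counter=5 r=(4,4) succ=(0,1) retry=(2,0)

state after step 1 := counter=4 r=(6,0) succ=(0,0) retry=(0,0)
2 | W1 CAS | counter=4 r=(6,0) succ=(0,0) retry=(1,0)
3 | W1 LOAD | counter=4 r=(4,0) succ=(0,0) retry=(1,0)
4 | W2 LOAD | counter=4 r=(4,4) succ=(0,0) retry=(1,0)
5 | W2 CAS | counter=5 r=(4,4) succ=(0,1) retry=(1,0)
6 | W1 CAS | counter=5 r=(4,4) succ=(0,1) retry=(2,0)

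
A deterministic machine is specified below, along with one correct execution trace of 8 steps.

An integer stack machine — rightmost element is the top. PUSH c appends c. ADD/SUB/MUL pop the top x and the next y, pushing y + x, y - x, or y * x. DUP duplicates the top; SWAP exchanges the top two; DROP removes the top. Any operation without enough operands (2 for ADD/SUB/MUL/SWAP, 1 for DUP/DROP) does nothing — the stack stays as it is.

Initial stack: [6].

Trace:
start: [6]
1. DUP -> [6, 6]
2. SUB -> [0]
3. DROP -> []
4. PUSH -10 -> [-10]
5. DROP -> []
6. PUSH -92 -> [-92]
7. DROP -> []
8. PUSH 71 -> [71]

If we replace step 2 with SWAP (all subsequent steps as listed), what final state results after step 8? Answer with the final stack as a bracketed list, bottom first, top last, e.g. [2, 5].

(re-executing from step 2 with the substitution; state before step 2: [6, 6])
2. SWAP -> [6, 6]
3. DROP -> [6]
4. PUSH -10 -> [6, -10]
5. DROP -> [6]
6. PUSH -92 -> [6, -92]
7. DROP -> [6]
8. PUSH 71 -> [6, 71]

[6, 71]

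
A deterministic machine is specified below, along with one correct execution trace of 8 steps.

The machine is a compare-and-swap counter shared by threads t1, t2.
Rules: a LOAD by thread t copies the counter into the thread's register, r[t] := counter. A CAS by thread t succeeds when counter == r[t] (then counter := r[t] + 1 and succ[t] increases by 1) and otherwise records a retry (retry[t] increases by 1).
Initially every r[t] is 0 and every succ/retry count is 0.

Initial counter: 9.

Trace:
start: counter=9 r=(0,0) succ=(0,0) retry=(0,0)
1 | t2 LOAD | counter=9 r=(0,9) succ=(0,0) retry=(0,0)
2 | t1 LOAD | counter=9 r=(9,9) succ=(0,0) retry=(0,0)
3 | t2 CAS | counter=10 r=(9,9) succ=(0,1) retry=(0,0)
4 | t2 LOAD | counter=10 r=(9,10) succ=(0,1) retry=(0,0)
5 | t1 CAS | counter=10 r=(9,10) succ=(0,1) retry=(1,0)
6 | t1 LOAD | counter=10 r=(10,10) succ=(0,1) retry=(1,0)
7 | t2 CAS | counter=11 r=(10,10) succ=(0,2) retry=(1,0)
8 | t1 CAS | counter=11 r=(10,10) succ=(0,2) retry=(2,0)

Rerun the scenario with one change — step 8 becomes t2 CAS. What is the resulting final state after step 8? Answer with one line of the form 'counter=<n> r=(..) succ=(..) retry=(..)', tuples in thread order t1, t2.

counter=11 r=(10,10) succ=(0,2) retry=(1,1)

(re-executing from step 8 with the substitution; state before step 8: counter=11 r=(10,10) succ=(0,2) retry=(1,0))
8 | t2 CAS | counter=11 r=(10,10) succ=(0,2) retry=(1,1)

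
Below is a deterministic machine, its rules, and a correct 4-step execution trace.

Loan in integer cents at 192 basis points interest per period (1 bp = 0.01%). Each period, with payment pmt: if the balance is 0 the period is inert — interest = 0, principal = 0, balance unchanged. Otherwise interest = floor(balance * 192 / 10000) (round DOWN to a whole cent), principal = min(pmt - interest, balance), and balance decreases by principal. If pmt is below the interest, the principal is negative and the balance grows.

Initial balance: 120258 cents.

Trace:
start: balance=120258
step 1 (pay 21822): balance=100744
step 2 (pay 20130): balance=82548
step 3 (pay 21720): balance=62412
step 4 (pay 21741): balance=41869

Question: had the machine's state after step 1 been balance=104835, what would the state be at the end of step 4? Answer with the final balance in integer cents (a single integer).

46199

state after step 1 := balance=104835
step 2 (pay 20130): balance=86717
step 3 (pay 21720): balance=66661
step 4 (pay 21741): balance=46199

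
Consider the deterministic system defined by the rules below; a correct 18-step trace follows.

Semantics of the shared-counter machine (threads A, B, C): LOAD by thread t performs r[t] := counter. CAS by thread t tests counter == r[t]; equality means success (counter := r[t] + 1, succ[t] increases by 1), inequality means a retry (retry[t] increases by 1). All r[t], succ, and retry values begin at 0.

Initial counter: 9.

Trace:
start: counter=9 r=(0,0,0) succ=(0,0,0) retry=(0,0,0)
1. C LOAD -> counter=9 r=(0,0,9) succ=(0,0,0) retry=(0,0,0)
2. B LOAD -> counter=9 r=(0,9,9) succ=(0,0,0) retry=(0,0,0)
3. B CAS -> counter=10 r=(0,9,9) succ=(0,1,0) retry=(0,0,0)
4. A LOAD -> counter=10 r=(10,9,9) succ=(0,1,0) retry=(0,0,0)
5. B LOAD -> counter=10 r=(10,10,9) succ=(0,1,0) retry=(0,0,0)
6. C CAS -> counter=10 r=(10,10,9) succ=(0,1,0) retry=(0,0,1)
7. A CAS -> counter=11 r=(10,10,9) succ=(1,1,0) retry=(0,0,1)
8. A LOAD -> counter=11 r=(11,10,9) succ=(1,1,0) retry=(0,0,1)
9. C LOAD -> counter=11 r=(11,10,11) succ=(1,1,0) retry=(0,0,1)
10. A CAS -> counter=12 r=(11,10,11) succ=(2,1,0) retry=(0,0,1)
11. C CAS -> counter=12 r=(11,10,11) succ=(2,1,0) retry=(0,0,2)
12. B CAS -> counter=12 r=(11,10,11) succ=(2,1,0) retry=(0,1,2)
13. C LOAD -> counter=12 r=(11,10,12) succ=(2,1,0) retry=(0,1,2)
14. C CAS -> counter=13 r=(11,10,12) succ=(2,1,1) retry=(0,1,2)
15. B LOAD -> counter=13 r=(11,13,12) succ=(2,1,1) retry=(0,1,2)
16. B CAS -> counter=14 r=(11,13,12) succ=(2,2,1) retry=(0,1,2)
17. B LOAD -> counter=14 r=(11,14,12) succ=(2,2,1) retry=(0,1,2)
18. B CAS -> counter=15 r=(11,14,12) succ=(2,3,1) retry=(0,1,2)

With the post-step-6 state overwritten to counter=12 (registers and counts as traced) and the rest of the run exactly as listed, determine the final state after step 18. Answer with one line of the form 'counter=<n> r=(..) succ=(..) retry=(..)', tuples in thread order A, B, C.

counter=16 r=(12,15,13) succ=(1,3,1) retry=(1,1,2)

state after step 6 := counter=12 r=(10,10,9) succ=(0,1,0) retry=(0,0,1)
7. A CAS -> counter=12 r=(10,10,9) succ=(0,1,0) retry=(1,0,1)
8. A LOAD -> counter=12 r=(12,10,9) succ=(0,1,0) retry=(1,0,1)
9. C LOAD -> counter=12 r=(12,10,12) succ=(0,1,0) retry=(1,0,1)
10. A CAS -> counter=13 r=(12,10,12) succ=(1,1,0) retry=(1,0,1)
11. C CAS -> counter=13 r=(12,10,12) succ=(1,1,0) retry=(1,0,2)
12. B CAS -> counter=13 r=(12,10,12) succ=(1,1,0) retry=(1,1,2)
13. C LOAD -> counter=13 r=(12,10,13) succ=(1,1,0) retry=(1,1,2)
14. C CAS -> counter=14 r=(12,10,13) succ=(1,1,1) retry=(1,1,2)
15. B LOAD -> counter=14 r=(12,14,13) succ=(1,1,1) retry=(1,1,2)
16. B CAS -> counter=15 r=(12,14,13) succ=(1,2,1) retry=(1,1,2)
17. B LOAD -> counter=15 r=(12,15,13) succ=(1,2,1) retry=(1,1,2)
18. B CAS -> counter=16 r=(12,15,13) succ=(1,3,1) retry=(1,1,2)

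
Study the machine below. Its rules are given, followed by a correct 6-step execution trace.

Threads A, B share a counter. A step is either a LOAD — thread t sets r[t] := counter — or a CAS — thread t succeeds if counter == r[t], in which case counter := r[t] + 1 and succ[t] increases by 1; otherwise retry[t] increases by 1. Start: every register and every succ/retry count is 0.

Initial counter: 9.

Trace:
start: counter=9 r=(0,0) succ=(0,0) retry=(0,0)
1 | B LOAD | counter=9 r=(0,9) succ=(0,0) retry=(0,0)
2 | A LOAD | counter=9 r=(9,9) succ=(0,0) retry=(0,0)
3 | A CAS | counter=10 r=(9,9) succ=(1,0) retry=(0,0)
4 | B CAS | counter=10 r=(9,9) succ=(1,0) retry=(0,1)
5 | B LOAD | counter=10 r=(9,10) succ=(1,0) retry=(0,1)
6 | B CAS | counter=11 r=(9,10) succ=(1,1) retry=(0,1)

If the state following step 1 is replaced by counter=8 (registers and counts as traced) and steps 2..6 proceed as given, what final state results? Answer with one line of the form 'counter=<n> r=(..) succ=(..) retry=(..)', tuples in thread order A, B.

state after step 1 := counter=8 r=(0,9) succ=(0,0) retry=(0,0)
2 | A LOAD | counter=8 r=(8,9) succ=(0,0) retry=(0,0)
3 | A CAS | counter=9 r=(8,9) succ=(1,0) retry=(0,0)
4 | B CAS | counter=10 r=(8,9) succ=(1,1) retry=(0,0)
5 | B LOAD | counter=10 r=(8,10) succ=(1,1) retry=(0,0)
6 | B CAS | counter=11 r=(8,10) succ=(1,2) retry=(0,0)

counter=11 r=(8,10) succ=(1,2) retry=(0,0)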